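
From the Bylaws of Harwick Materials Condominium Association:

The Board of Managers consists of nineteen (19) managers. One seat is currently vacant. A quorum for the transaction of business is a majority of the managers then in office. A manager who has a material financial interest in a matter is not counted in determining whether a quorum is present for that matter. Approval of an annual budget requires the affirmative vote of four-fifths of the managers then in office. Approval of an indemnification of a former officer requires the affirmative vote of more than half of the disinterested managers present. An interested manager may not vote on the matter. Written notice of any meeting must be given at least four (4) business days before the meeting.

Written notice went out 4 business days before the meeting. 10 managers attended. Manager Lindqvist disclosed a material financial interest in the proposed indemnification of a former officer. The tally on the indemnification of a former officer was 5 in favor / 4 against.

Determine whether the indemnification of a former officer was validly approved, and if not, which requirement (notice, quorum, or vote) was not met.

Invalid — quorum requirement not satisfied.

Notice: 4 business days given; 4 required (4 ≥ 4). Satisfied.
Quorum: 10 present, but the 1 interested manager does not count, leaving 9. Quorum is 10. Not satisfied.
Vote: the indemnification of a former officer requires a majority of the disinterested managers present (10 − 1 = 9). A majority of 9 is 5, so 5 affirmative votes are needed; 5 voted in favor. Satisfied. (Moot — without a quorum no business can be validly transacted.)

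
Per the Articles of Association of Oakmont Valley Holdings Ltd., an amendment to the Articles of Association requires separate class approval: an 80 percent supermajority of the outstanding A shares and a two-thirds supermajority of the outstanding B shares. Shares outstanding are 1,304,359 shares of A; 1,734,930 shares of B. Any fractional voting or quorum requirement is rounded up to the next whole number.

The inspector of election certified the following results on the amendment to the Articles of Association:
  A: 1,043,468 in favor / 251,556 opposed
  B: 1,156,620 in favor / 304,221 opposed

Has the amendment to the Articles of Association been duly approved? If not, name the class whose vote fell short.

Not approved — the A shares did not give the required vote.

A: 4/5 of 1304359 = 1043487.20, rounded up to 1043488; 1,043,488 required, 1,043,468 in favor — not approved.
B: 2/3 of 1734930 = 1156620; 1,156,620 required, 1,156,620 in favor — approved.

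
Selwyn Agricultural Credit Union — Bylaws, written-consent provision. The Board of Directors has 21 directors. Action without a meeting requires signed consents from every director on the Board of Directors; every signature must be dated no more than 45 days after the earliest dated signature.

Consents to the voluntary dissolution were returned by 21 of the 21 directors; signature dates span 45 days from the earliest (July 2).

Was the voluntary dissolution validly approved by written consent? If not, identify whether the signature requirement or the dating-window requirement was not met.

Effective — both the signature and dating-window requirements are satisfied.

Signatures required: every one of 21 — unanimous means all 21, so 21 needed; 21 signed. Sufficient.
Dating window: the latest signature is 45 days after the earliest; the limit is 45 days. Within the window.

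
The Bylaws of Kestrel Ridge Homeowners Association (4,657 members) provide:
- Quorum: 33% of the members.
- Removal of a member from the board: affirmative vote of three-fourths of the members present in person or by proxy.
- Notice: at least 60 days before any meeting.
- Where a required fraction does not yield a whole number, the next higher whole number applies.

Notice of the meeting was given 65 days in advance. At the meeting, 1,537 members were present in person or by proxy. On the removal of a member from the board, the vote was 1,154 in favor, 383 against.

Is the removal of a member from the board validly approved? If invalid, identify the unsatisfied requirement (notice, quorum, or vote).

Notice: 65 days given; 60 required. Satisfied.
Quorum: 33% of 4,657 = 1,536.81, rounded up to 1,537; 1,537 present. Satisfied.
Vote: requires three-fourths of those present (1,537); 3/4 of 1537 = 1152.75, rounded up to 1153, so 1,153 needed; 1,154 in favor. Satisfied.

Valid — all requirements satisfied.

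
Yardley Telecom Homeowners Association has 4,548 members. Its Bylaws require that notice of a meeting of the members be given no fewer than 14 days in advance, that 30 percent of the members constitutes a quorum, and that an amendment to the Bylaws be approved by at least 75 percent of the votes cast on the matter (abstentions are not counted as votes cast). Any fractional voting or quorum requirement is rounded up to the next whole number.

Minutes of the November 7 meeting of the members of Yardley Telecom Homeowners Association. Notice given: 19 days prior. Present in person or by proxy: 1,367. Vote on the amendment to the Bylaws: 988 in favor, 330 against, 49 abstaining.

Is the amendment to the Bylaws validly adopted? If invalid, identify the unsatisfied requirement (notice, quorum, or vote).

Invalid — vote requirement not satisfied.

Notice: 19 days given; 14 required. Satisfied.
Quorum: 30% of 4,548 = 1,364.40, rounded up to 1,365; 1,367 present. Satisfied.
Vote: requires three-fourths of the votes cast (1,367 − 49 abstaining = 1,318); 3/4 of 1318 = 988.50, rounded up to 989, so 989 needed; 988 in favor. Not satisfied.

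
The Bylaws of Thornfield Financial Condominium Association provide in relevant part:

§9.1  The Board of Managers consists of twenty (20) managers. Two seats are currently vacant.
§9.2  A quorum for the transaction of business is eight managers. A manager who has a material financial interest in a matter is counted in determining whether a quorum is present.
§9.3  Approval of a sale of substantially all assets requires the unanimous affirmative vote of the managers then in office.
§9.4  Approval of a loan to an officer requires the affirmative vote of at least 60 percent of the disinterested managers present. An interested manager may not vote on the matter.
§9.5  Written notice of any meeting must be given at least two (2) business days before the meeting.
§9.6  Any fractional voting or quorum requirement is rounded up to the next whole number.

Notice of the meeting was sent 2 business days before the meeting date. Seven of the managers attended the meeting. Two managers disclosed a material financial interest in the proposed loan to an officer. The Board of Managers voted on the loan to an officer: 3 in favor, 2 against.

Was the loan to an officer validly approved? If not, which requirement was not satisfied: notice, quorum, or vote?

Notice: 2 business days given; 2 required (2 ≥ 2). Satisfied.
Quorum: 7 present (interested managers count toward quorum); quorum is 8. Not satisfied.
Vote: the loan to an officer requires three-fifths of the disinterested managers present (7 − 2 = 5). 3/5 of 5 = 3, so 3 affirmative votes are needed; 3 voted in favor. Satisfied. (Moot — without a quorum no business can be validly transacted.)

Invalid — quorum requirement not satisfied.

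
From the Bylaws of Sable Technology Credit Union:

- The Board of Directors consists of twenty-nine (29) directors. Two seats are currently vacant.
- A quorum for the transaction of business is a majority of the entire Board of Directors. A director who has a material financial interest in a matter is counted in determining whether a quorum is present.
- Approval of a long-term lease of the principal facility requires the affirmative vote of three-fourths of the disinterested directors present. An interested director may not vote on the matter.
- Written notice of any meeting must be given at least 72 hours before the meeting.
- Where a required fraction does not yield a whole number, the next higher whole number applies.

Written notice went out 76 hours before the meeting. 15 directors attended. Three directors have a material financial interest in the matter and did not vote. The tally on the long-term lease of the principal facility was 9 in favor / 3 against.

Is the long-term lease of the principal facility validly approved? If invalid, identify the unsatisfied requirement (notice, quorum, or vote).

Notice: 76 hours given; 72 required (76 ≥ 72). Satisfied.
Quorum: 15 present (interested directors count toward quorum); quorum is 15. Satisfied.
Vote: the long-term lease of the principal facility requires three-fourths of the disinterested directors present (15 − 3 = 12). 3/4 of 12 = 9, so 9 affirmative votes are needed; 9 voted in favor. Satisfied.

Valid — all requirements satisfied.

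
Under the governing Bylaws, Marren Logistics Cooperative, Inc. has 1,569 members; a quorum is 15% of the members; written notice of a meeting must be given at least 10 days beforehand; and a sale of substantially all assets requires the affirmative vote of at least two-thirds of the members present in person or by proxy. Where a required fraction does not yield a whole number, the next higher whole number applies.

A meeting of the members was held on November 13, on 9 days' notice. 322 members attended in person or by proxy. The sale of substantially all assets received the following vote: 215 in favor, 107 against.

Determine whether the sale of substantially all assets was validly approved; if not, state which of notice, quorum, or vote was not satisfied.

Invalid — notice requirement not satisfied.

Notice: 9 days given; 10 required. Not satisfied.
Quorum: 15% of 1,569 = 235.35, rounded up to 236; 322 present. Satisfied.
Vote: requires two-thirds of those present (322); 2/3 of 322 = 214.67, rounded up to 215, so 215 needed; 215 in favor. Satisfied.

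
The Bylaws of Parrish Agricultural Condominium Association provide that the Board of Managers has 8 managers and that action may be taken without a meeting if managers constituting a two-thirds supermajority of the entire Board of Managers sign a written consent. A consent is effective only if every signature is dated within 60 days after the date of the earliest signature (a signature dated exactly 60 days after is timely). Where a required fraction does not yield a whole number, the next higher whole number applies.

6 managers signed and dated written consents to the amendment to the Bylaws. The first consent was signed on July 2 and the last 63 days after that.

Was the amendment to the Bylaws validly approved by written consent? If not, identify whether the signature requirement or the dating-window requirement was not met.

Not effective — dating-window requirement not satisfied.

Signatures required: a two-thirds supermajority of 8 — 2/3 of 8 = 5.33, rounded up to 6, so 6 needed; 6 signed. Sufficient.
Dating window: the latest signature is 63 days after the earliest; the limit is 60 days. Outside the window.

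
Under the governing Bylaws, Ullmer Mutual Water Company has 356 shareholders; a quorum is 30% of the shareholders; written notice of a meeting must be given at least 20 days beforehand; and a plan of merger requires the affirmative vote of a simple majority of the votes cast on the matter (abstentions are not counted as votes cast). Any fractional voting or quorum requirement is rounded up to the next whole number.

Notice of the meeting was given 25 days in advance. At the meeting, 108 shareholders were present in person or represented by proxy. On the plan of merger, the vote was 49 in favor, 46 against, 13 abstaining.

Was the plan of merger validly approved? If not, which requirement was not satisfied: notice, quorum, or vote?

Notice: 25 days given; 20 required. Satisfied.
Quorum: 30% of 356 = 106.80, rounded up to 107; 108 present. Satisfied.
Vote: requires a majority of the votes cast (108 − 13 abstaining = 95); a majority of 95 is 48, so 48 needed; 49 in favor. Satisfied.

Valid — all requirements satisfied.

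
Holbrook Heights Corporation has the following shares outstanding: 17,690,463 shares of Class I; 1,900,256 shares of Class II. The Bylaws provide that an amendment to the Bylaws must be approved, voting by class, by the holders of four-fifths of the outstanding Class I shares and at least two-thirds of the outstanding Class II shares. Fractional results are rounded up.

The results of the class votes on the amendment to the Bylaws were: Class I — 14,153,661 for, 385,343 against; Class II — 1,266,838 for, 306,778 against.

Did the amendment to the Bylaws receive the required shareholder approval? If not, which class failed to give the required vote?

Class I: 4/5 of 17690463 = 14152370.40, rounded up to 14152371; 14,152,371 required, 14,153,661 in favor — approved.
Class II: 2/3 of 1900256 = 1266837.33, rounded up to 1266838; 1,266,838 required, 1,266,838 in favor — approved.

Approved — every class gave the required vote.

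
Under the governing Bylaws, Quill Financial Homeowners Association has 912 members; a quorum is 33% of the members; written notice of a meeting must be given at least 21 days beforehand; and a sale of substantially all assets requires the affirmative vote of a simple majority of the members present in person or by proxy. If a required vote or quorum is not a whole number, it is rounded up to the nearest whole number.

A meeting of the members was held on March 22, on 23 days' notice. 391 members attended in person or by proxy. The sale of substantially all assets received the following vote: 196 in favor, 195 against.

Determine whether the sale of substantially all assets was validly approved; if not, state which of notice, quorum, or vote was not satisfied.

Valid — all requirements satisfied.

Notice: 23 days given; 21 required. Satisfied.
Quorum: 33% of 912 = 300.96, rounded up to 301; 391 present. Satisfied.
Vote: requires a majority of those present (391); a majority of 391 is 196, so 196 needed; 196 in favor. Satisfied.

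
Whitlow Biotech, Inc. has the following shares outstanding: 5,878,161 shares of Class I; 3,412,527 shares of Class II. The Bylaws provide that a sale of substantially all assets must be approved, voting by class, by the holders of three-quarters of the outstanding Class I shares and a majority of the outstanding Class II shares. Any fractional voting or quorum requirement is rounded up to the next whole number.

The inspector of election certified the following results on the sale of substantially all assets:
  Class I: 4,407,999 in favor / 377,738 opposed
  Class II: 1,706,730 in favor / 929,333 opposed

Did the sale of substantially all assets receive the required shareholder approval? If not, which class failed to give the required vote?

Class I: 3/4 of 5878161 = 4408620.75, rounded up to 4408621; 4,408,621 required, 4,407,999 in favor — not approved.
Class II: a majority of 3412527 is 1706264; 1,706,264 required, 1,706,730 in favor — approved.

Not approved — the Class I shares did not give the required vote.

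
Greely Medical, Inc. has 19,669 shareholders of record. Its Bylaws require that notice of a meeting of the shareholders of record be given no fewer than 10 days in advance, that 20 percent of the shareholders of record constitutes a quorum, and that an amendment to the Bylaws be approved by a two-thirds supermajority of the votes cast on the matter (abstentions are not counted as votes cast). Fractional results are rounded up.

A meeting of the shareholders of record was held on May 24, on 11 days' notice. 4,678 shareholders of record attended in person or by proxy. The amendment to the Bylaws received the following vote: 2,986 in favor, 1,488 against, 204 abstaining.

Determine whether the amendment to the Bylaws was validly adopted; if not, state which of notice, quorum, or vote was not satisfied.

Valid — all requirements satisfied.

Notice: 11 days given; 10 required. Satisfied.
Quorum: 20% of 19,669 = 3,933.80, rounded up to 3,934; 4,678 present. Satisfied.
Vote: requires two-thirds of the votes cast (4,678 − 204 abstaining = 4,474); 2/3 of 4474 = 2982.67, rounded up to 2983, so 2,983 needed; 2,986 in favor. Satisfied.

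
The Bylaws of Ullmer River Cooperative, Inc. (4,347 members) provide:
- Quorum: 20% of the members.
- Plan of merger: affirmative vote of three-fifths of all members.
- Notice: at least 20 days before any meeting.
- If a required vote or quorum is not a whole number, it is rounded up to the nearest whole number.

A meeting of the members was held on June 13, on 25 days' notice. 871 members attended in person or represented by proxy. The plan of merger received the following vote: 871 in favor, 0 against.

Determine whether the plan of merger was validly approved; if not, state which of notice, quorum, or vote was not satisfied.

Invalid — vote requirement not satisfied.

Notice: 25 days given; 20 required. Satisfied.
Quorum: 20% of 4,347 = 869.40, rounded up to 870; 871 present. Satisfied.
Vote: requires three-fifths of all members (4,347); 3/5 of 4347 = 2608.20, rounded up to 2609, so 2,609 needed; 871 in favor. Not satisfied.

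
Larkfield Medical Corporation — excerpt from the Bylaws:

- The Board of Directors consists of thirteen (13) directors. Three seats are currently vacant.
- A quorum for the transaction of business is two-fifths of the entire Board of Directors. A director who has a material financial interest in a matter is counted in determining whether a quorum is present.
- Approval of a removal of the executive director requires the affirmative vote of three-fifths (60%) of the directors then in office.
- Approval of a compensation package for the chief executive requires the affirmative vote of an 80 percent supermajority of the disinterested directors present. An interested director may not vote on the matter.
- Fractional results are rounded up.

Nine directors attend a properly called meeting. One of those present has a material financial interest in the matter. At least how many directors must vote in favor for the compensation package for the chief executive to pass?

The compensation package for the chief executive requires four-fifths of the disinterested directors present (9 − 1 = 8).
4/5 of 8 = 6.40, rounded up to 7.

7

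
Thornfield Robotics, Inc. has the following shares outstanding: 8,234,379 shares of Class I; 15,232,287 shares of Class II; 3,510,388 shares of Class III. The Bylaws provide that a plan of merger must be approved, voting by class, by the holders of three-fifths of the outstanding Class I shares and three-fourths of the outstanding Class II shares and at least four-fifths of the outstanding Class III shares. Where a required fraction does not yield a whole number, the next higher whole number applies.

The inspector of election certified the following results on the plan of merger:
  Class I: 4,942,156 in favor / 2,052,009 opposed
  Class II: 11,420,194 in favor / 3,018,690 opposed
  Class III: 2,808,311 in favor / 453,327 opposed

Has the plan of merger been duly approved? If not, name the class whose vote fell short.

Not approved — the Class II shares did not give the required vote.

Class I: 3/5 of 8234379 = 4940627.40, rounded up to 4940628; 4,940,628 required, 4,942,156 in favor — approved.
Class II: 3/4 of 15232287 = 11424215.25, rounded up to 11424216; 11,424,216 required, 11,420,194 in favor — not approved.
Class III: 4/5 of 3510388 = 2808310.40, rounded up to 2808311; 2,808,311 required, 2,808,311 in favor — approved.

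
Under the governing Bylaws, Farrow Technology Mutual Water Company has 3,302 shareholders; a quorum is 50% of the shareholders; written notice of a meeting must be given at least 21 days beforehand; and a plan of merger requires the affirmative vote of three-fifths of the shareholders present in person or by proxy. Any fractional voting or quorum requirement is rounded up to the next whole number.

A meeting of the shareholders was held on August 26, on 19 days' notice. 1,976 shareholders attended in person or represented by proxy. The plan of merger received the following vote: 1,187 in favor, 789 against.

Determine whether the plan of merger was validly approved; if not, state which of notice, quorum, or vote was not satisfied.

Invalid — notice requirement not satisfied.

Notice: 19 days given; 21 required. Not satisfied.
Quorum: 50% of 3,302 = 1,651; 1,976 present. Satisfied.
Vote: requires three-fifths of those present (1,976); 3/5 of 1976 = 1185.60, rounded up to 1186, so 1,186 needed; 1,187 in favor. Satisfied.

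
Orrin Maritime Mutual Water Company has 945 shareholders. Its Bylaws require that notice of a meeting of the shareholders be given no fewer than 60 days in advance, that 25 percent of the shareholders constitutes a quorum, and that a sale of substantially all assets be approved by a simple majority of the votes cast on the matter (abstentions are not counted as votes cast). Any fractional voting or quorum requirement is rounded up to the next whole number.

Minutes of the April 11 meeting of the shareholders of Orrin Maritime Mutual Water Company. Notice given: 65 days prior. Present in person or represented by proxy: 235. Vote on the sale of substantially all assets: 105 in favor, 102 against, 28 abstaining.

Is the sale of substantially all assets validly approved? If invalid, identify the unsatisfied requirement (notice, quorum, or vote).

Notice: 65 days given; 60 required. Satisfied.
Quorum: 25% of 945 = 236.25, rounded up to 237; 235 present. Not satisfied.
Vote: requires a majority of the votes cast (235 − 28 abstaining = 207); a majority of 207 is 104, so 104 needed; 105 in favor. Satisfied.

Invalid — quorum requirement not satisfied.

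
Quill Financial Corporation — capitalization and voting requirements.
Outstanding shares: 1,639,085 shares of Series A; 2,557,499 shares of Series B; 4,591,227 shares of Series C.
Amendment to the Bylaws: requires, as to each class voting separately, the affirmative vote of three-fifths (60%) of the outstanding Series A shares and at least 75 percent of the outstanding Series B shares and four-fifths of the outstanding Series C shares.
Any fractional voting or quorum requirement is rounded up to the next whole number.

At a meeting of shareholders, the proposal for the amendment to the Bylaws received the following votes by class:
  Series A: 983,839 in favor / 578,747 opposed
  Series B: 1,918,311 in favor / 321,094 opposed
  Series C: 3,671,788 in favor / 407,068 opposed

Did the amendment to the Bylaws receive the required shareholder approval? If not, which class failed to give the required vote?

Series A: 3/5 of 1639085 = 983451; 983,451 required, 983,839 in favor — approved.
Series B: 3/4 of 2557499 = 1918124.25, rounded up to 1918125; 1,918,125 required, 1,918,311 in favor — approved.
Series C: 4/5 of 4591227 = 3672981.60, rounded up to 3672982; 3,672,982 required, 3,671,788 in favor — not approved.

Not approved — the Series C shares did not give the required vote.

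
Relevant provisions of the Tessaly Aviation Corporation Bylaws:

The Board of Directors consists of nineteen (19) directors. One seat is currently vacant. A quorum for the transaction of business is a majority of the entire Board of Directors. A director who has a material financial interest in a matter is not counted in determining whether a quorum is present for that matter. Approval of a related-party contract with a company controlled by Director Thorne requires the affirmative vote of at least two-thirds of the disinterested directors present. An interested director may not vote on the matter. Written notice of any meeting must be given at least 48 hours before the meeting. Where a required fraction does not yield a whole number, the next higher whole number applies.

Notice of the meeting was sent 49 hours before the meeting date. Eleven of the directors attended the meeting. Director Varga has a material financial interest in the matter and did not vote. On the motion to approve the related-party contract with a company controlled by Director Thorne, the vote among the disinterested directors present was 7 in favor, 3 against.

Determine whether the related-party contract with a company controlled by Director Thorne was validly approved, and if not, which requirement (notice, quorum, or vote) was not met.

Notice: 49 hours given; 48 required (49 ≥ 48). Satisfied.
Quorum: 11 present, but the 1 interested director does not count, leaving 10. Quorum is 10. Satisfied.
Vote: the related-party contract with a company controlled by Director Thorne requires two-thirds of the disinterested directors present (11 − 1 = 10). 2/3 of 10 = 6.67, rounded up to 7, so 7 affirmative votes are needed; 7 voted in favor. Satisfied.

Valid — all requirements satisfied.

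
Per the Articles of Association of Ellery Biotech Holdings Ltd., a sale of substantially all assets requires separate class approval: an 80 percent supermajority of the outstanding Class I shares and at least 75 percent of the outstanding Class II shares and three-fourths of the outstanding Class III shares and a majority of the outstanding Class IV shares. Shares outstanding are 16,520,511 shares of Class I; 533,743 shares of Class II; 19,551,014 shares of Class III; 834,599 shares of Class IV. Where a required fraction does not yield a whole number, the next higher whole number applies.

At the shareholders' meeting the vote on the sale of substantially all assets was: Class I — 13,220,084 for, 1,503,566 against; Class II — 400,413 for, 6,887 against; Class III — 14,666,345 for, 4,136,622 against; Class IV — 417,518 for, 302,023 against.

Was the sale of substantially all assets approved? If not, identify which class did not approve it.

Approved — every class gave the required vote.

Class I: 4/5 of 16520511 = 13216408.80, rounded up to 13216409; 13,216,409 required, 13,220,084 in favor — approved.
Class II: 3/4 of 533743 = 400307.25, rounded up to 400308; 400,308 required, 400,413 in favor — approved.
Class III: 3/4 of 19551014 = 14663260.50, rounded up to 14663261; 14,663,261 required, 14,666,345 in favor — approved.
Class IV: a majority of 834599 is 417300; 417,300 required, 417,518 in favor — approved.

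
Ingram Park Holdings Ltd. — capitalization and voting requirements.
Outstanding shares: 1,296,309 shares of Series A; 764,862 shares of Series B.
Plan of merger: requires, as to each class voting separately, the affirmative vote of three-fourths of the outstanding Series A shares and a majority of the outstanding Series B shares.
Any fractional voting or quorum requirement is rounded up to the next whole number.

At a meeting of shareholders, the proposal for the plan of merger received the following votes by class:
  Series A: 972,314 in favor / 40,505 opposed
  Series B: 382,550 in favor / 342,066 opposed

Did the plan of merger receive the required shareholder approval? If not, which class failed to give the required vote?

Series A: 3/4 of 1296309 = 972231.75, rounded up to 972232; 972,232 required, 972,314 in favor — approved.
Series B: a majority of 764862 is 382432; 382,432 required, 382,550 in favor — approved.

Approved — every class gave the required vote.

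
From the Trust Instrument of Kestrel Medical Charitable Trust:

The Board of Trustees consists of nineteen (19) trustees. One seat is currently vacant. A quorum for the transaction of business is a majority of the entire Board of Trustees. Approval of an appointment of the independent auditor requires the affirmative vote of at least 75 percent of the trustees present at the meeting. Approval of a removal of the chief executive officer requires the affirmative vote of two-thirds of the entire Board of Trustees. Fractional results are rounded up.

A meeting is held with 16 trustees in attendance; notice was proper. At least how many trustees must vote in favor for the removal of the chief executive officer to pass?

The removal of the chief executive officer requires two-thirds of the entire Board of Trustees (19).
2/3 of 19 = 12.67, rounded up to 13.

13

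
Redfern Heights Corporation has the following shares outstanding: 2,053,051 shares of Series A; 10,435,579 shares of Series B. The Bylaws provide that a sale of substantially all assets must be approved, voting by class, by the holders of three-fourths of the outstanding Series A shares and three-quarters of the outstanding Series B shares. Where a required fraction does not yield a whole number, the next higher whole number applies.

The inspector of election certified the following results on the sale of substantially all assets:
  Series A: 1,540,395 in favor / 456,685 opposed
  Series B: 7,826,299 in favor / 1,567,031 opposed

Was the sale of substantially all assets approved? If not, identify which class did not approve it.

Not approved — the Series B shares did not give the required vote.

Series A: 3/4 of 2053051 = 1539788.25, rounded up to 1539789; 1,539,789 required, 1,540,395 in favor — approved.
Series B: 3/4 of 10435579 = 7826684.25, rounded up to 7826685; 7,826,685 required, 7,826,299 in favor — not approved.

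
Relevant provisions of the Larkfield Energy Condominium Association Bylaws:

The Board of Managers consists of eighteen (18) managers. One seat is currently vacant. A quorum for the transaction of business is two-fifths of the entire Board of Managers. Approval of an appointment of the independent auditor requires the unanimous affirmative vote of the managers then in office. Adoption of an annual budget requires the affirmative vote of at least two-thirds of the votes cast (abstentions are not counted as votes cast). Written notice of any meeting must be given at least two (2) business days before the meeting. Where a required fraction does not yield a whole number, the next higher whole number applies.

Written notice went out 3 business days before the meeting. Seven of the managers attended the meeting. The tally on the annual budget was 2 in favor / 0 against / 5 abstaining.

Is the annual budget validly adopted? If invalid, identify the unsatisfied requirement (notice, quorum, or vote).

Notice: 3 business days given; 2 required (3 ≥ 2). Satisfied.
Quorum: 7 present; quorum is 8. Not satisfied.
Vote: the annual budget requires two-thirds of the votes cast (7 present − 5 abstaining = 2). 2/3 of 2 = 1.33, rounded up to 2, so 2 affirmative votes are needed; 2 voted in favor. Satisfied. (Moot — without a quorum no business can be validly transacted.)

Invalid — quorum requirement not satisfied.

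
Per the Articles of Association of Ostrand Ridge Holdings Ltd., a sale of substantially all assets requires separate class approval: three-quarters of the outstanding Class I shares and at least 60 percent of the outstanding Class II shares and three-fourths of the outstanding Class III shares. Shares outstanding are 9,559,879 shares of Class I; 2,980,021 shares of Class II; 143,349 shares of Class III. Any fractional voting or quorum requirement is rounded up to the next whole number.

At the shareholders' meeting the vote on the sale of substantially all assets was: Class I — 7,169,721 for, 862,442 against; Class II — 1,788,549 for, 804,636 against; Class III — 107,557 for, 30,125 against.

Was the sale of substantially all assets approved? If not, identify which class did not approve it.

Not approved — the Class I shares did not give the required vote.

Class I: 3/4 of 9559879 = 7169909.25, rounded up to 7169910; 7,169,910 required, 7,169,721 in favor — not approved.
Class II: 3/5 of 2980021 = 1788012.60, rounded up to 1788013; 1,788,013 required, 1,788,549 in favor — approved.
Class III: 3/4 of 143349 = 107511.75, rounded up to 107512; 107,512 required, 107,557 in favor — approved.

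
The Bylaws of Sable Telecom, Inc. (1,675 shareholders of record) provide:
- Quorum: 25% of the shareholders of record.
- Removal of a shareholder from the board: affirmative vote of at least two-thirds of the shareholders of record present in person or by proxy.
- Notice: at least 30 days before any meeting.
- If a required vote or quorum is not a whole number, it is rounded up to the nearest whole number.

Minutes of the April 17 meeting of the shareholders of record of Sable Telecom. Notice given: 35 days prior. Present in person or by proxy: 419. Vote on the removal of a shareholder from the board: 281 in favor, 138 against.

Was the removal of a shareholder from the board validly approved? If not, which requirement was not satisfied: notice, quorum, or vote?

Valid — all requirements satisfied.

Notice: 35 days given; 30 required. Satisfied.
Quorum: 25% of 1,675 = 418.75, rounded up to 419; 419 present. Satisfied.
Vote: requires two-thirds of those present (419); 2/3 of 419 = 279.33, rounded up to 280, so 280 needed; 281 in favor. Satisfied.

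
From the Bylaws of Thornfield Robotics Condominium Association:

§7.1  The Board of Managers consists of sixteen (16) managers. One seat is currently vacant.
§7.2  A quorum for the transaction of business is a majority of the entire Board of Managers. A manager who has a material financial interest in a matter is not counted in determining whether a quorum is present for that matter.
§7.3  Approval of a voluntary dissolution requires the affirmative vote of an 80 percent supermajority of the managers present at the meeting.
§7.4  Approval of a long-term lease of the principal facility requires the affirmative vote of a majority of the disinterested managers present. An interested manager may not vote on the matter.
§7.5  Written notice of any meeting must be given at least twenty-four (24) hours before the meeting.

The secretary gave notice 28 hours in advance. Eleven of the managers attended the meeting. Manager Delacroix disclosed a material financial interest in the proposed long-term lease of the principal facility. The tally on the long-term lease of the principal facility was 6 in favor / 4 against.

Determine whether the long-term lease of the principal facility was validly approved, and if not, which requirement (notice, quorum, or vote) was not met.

Notice: 28 hours given; 24 required (28 ≥ 24). Satisfied.
Quorum: 11 present, but the 1 interested manager does not count, leaving 10. Quorum is 9. Satisfied.
Vote: the long-term lease of the principal facility requires a majority of the disinterested managers present (11 − 1 = 10). A majority of 10 is 6, so 6 affirmative votes are needed; 6 voted in favor. Satisfied.

Valid — all requirements satisfied.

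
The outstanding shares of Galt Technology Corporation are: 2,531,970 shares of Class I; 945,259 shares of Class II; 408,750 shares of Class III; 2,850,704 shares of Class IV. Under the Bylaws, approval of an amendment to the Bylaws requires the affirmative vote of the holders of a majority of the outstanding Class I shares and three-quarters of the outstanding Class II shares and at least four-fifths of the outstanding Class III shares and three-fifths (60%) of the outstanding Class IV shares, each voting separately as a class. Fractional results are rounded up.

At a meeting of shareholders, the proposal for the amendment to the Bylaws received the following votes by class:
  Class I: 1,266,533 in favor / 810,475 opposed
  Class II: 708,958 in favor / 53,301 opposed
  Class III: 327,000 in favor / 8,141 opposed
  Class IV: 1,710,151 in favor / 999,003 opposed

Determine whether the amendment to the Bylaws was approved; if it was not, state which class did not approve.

Class I: a majority of 2531970 is 1265986; 1,265,986 required, 1,266,533 in favor — approved.
Class II: 3/4 of 945259 = 708944.25, rounded up to 708945; 708,945 required, 708,958 in favor — approved.
Class III: 4/5 of 408750 = 327000; 327,000 required, 327,000 in favor — approved.
Class IV: 3/5 of 2850704 = 1710422.40, rounded up to 1710423; 1,710,423 required, 1,710,151 in favor — not approved.

Not approved — the Class IV shares did not give the required vote.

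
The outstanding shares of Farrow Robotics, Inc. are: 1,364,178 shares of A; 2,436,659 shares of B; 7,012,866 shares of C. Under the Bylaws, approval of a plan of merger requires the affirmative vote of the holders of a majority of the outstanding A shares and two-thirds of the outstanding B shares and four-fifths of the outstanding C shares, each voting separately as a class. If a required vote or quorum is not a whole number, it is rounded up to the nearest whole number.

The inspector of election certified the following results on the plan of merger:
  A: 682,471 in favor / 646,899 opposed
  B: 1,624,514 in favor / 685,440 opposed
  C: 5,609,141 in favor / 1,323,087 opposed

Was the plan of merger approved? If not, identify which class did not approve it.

Not approved — the C shares did not give the required vote.

A: a majority of 1364178 is 682090; 682,090 required, 682,471 in favor — approved.
B: 2/3 of 2436659 = 1624439.33, rounded up to 1624440; 1,624,440 required, 1,624,514 in favor — approved.
C: 4/5 of 7012866 = 5610292.80, rounded up to 5610293; 5,610,293 required, 5,609,141 in favor — not approved.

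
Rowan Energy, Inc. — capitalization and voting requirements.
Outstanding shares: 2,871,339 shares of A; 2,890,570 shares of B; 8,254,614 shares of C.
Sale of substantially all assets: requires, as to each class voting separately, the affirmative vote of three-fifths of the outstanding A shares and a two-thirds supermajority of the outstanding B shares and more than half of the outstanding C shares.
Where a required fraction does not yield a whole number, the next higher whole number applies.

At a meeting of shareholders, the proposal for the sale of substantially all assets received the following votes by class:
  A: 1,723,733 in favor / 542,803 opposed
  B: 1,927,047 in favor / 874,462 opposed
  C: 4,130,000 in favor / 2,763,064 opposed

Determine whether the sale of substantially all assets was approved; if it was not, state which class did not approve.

A: 3/5 of 2871339 = 1722803.40, rounded up to 1722804; 1,722,804 required, 1,723,733 in favor — approved.
B: 2/3 of 2890570 = 1927046.67, rounded up to 1927047; 1,927,047 required, 1,927,047 in favor — approved.
C: a majority of 8254614 is 4127308; 4,127,308 required, 4,130,000 in favor — approved.

Approved — every class gave the required vote.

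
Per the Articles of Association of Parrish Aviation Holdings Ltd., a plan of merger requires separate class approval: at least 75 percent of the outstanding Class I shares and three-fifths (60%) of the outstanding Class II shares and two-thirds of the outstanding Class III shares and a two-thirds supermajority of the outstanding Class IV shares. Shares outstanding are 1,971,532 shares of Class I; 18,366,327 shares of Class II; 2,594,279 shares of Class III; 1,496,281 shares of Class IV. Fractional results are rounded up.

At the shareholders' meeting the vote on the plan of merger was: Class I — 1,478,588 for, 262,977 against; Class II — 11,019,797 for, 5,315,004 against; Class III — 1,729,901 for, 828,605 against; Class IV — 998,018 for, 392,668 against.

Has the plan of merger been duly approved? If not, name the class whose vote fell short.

Class I: 3/4 of 1971532 = 1478649; 1,478,649 required, 1,478,588 in favor — not approved.
Class II: 3/5 of 18366327 = 11019796.20, rounded up to 11019797; 11,019,797 required, 11,019,797 in favor — approved.
Class III: 2/3 of 2594279 = 1729519.33, rounded up to 1729520; 1,729,520 required, 1,729,901 in favor — approved.
Class IV: 2/3 of 1496281 = 997520.67, rounded up to 997521; 997,521 required, 998,018 in favor — approved.

Not approved — the Class I shares did not give the required vote.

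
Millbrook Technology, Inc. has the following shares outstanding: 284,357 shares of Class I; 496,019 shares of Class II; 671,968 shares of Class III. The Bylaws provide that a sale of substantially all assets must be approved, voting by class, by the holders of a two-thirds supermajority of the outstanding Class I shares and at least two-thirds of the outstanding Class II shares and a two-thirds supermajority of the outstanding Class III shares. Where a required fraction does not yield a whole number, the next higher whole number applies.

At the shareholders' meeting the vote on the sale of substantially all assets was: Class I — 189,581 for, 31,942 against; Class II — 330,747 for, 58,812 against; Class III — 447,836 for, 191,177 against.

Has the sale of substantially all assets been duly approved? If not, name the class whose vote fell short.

Class I: 2/3 of 284357 = 189571.33, rounded up to 189572; 189,572 required, 189,581 in favor — approved.
Class II: 2/3 of 496019 = 330679.33, rounded up to 330680; 330,680 required, 330,747 in favor — approved.
Class III: 2/3 of 671968 = 447978.67, rounded up to 447979; 447,979 required, 447,836 in favor — not approved.

Not approved — the Class III shares did not give the required vote.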